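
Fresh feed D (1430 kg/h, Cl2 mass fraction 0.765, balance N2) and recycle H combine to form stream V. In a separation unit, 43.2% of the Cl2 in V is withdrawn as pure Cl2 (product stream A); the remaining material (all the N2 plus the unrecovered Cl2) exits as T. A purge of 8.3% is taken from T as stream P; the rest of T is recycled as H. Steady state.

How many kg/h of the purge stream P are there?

N2 enters only via D and leaves only via the purge: 1430×0.235 = 0.083×(N2 in T), and the separation unit passes all N2, so N2 in V = N2 in T = 4048.8 kg/h.
Cl2 in V: m_A = 1430×0.765 + (1−0.083)·(1−0.432)·m_A, so m_A = 1094/0.4791 = 2283.1 kg/h.
T = (1−0.432)×2283.1 + 4048.8 = 5345.6 kg/h.
Purge P = 0.083×5345.6 = 443.69 kg/h.

443.7 kg/h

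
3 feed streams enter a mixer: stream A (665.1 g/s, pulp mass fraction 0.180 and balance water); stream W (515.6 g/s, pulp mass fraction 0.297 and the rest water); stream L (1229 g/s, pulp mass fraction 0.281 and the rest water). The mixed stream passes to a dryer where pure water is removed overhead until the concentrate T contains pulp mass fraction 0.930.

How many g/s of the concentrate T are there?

pulp entering = 665.1×0.180 + 515.6×0.297 + 1229×0.281 = 618.2 g/s.
All pulp reports to T, so T = 618.2/0.930 = 664.73 g/s.

664.7 g/s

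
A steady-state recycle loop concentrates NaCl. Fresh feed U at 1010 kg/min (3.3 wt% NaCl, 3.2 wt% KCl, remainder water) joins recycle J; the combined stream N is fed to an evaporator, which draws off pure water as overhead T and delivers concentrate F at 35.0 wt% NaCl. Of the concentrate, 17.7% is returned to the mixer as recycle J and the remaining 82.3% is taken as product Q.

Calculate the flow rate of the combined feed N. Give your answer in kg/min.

Overall NaCl balance (none leaves overhead): NaCl in fresh feed = NaCl in product, i.e. 1010×0.033 = (1−0.177)·F·0.350.
F = 33.33/(0.350×0.823) = 115.71 kg/min.
Recycle J = 0.177×115.71 = 20.481 kg/min.
Combined feed N = 1010 + 20.481 = 1030.5 kg/min.

1030 kg/min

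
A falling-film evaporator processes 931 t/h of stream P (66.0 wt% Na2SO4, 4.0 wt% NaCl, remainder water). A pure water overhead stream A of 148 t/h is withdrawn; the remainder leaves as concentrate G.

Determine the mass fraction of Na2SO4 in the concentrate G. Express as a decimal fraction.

0.785

Na2SO4 is not removed: 931×0.660 = 614.46 t/h of Na2SO4 enters G.
Concentrate = 931 − 148 = 783 t/h.
Mass fraction = 614.46/783 = 0.785.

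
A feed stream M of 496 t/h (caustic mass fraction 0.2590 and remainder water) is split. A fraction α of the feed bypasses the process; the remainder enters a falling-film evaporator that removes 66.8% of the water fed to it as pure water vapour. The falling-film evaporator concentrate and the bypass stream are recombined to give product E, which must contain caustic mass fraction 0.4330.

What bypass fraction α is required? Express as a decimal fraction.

0.188

All 496×0.259 = 128.46 t/h of caustic reaches E, so E = 128.46/0.433 = 296.68 t/h and vapour = 199.32 t/h.
The evaporator receives (1−α)·496 of feed at 0.741 water and removes 0.668 of that water:
0.668×0.741×(1−α)×496 = 199.32
(1−α) = 199.32/245.51 = 0.8118;  α = 0.1882.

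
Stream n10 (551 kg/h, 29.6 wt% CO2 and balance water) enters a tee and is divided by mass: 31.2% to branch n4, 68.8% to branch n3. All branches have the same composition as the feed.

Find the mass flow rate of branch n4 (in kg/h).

Branch n4 flow = 0.312×551 = 171.91 kg/h.

171.9 kg/h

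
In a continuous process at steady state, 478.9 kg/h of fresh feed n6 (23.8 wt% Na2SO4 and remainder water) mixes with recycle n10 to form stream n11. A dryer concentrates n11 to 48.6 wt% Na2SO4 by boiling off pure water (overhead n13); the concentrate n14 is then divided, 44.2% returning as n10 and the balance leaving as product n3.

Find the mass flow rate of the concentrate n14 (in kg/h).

420.3 kg/h

Overall Na2SO4 balance (none leaves overhead): Na2SO4 in fresh feed = Na2SO4 in product, i.e. 478.9×0.238 = (1−0.442)·n14·0.486.
n14 = 113.98/(0.486×0.558) = 420.29 kg/h.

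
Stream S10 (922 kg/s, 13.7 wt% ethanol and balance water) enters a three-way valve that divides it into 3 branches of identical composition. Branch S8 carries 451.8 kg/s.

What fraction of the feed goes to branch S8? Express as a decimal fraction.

0.490

Fraction to S8 = 451.8/922 = 0.4900.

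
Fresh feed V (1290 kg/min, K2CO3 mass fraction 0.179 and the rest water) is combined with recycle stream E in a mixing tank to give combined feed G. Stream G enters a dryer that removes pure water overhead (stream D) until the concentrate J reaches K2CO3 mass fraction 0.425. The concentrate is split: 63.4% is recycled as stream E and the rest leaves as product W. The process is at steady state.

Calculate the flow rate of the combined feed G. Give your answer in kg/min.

2231 kg/min

Overall K2CO3 balance (none leaves overhead): K2CO3 in fresh feed = K2CO3 in product, i.e. 1290×0.179 = (1−0.634)·J·0.425.
J = 230.91/(0.425×0.366) = 1484.5 kg/min.
Recycle E = 0.634×1484.5 = 941.16 kg/min.
Combined feed G = 1290 + 941.16 = 2231.2 kg/min.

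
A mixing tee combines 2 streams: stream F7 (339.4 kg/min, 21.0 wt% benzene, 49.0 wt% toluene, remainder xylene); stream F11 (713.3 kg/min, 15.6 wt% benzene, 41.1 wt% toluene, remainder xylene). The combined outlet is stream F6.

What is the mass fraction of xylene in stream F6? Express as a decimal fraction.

Total flow out = 339.4 + 713.3 = 1052.7 kg/min.
xylene in = 339.4×0.300 + 713.3×0.433 = 410.68 kg/min.
xylene mass fraction in F6 = 410.68/1052.7 = 0.3901.

0.3901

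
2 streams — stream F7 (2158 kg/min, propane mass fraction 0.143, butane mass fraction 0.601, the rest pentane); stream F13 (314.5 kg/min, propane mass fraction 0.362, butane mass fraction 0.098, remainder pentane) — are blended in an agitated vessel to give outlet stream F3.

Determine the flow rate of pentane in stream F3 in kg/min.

pentane out = pentane in = 2158×0.256 + 314.5×0.540 = 722.28 kg/min.

722.3 kg/min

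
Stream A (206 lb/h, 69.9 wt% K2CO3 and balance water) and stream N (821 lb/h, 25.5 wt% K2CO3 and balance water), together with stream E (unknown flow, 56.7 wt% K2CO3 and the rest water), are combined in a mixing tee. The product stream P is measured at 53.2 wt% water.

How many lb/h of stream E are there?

1286 lb/h

Let E be the unknown flow. Total out = 1027 + E.
water balance: 673.65 + 0.433·E = 0.532·(1027 + E)
(0.433 − 0.532)·E = 0.532×1027 − 673.65 = -127.29
E = -127.29 / -0.099 = 1285.7 lb/h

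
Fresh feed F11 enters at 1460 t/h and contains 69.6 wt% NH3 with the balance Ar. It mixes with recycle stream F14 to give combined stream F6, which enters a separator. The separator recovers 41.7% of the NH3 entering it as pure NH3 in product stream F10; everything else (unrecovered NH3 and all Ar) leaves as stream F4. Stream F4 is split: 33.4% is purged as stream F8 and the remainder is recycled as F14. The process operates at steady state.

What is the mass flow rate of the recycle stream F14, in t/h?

1530 t/h

Ar enters only via F11 and leaves only via the purge: 1460×0.304 = 0.334×(Ar in F4), and the separator passes all Ar, so Ar in F6 = Ar in F4 = 1328.9 t/h.
NH3 in F6: m_A = 1460×0.696 + (1−0.334)·(1−0.417)·m_A, so m_A = 1016.2/0.6117 = 1661.1 t/h.
F4 = (1−0.417)×1661.1 + 1328.9 = 2297.3 t/h.
Recycle F14 = (1−0.334)×2297.3 = 1530 t/h.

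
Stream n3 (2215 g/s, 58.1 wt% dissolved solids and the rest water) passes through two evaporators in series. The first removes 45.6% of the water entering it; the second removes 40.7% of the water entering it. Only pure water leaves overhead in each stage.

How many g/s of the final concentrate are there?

water in feed = 2215×0.419 = 928.08 g/s.
After stage 1: water left = (1−0.456)×928.08 = 504.88; stream total = 1791.8 g/s.
After stage 2: water left = (1−0.407)×504.88 = 299.39; final concentrate = 1586.3 g/s.

1586 g/s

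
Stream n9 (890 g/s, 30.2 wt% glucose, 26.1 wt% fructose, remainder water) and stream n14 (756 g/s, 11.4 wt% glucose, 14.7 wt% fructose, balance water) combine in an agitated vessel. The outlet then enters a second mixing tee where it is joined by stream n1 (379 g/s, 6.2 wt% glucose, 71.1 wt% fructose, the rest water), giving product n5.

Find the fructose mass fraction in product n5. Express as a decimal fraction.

0.303

Overall, product flow = 2025 g/s.
fructose in = 890×0.261 + 756×0.147 + 379×0.711 = 612.89 g/s.
fructose fraction in n5 = 0.303.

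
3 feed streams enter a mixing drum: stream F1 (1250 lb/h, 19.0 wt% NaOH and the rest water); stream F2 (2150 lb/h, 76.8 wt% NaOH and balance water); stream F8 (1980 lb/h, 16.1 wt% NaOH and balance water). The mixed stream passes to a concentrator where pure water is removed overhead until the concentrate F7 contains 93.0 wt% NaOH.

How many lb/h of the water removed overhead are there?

3006 lb/h

NaOH entering = 1250×0.190 + 2150×0.768 + 1980×0.161 = 2207.5 lb/h.
All NaOH reports to F7, so F7 = 2207.5/0.930 = 2373.6 lb/h.
Total feed = 5380 lb/h; overhead = 5380 − 2373.6 = 3006.4 lb/h.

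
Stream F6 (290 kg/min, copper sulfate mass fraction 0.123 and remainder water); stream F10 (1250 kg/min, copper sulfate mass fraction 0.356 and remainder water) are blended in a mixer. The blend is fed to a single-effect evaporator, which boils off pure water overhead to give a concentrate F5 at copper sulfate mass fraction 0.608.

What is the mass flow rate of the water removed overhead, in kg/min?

copper sulfate entering = 290×0.123 + 1250×0.356 = 480.67 kg/min.
All copper sulfate reports to F5, so F5 = 480.67/0.608 = 790.58 kg/min.
Total feed = 1540 kg/min; overhead = 1540 − 790.58 = 749.42 kg/min.

749.4 kg/min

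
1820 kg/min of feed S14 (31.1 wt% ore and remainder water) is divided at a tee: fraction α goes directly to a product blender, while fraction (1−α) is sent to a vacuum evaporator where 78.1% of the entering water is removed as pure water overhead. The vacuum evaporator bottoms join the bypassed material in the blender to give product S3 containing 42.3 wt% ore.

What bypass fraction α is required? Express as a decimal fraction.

All 1820×0.311 = 566.02 kg/min of ore reaches S3, so S3 = 566.02/0.423 = 1338.1 kg/min and vapour = 481.89 kg/min.
The evaporator receives (1−α)·1820 of feed at 0.689 water and removes 0.781 of that water:
0.781×0.689×(1−α)×1820 = 481.89
(1−α) = 481.89/979.36 = 0.4920;  α = 0.5080.

0.508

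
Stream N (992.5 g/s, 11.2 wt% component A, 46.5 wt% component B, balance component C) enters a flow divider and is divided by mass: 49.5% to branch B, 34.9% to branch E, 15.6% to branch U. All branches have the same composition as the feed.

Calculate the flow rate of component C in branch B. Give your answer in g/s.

Branch B total = 0.495×992.5 = 491.29 g/s.
component C in B = 0.423×491.29 = 207.81 g/s.

207.8 g/s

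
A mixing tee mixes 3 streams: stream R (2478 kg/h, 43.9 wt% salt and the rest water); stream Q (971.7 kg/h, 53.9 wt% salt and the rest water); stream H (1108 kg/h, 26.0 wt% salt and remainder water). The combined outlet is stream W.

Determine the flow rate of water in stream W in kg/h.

2658 kg/h

water out = water in = 2478×0.561 + 971.7×0.461 + 1108×0.740 = 2658 kg/h.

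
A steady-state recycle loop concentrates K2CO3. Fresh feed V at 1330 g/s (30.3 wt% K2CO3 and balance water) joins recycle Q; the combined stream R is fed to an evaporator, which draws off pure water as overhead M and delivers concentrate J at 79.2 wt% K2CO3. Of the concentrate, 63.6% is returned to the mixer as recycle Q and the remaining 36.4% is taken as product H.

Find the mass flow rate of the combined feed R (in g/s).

2219 g/s

Overall K2CO3 balance (none leaves overhead): K2CO3 in fresh feed = K2CO3 in product, i.e. 1330×0.303 = (1−0.636)·J·0.792.
J = 402.99/(0.792×0.364) = 1397.9 g/s.
Recycle Q = 0.636×1397.9 = 889.05 g/s.
Combined feed R = 1330 + 889.05 = 2219 g/s.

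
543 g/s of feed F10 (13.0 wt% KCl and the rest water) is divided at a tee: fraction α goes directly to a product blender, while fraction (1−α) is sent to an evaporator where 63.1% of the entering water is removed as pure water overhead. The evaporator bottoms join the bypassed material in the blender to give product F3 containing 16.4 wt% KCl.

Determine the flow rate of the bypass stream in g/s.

All 543×0.130 = 70.59 g/s of KCl reaches F3, so F3 = 70.59/0.164 = 430.43 g/s and vapour = 112.57 g/s.
The evaporator receives (1−α)·543 of feed at 0.870 water and removes 0.631 of that water:
0.631×0.870×(1−α)×543 = 112.57
(1−α) = 112.57/298.09 = 0.3776;  α = 0.6224.
Bypass flow = 0.6224×543 = 337.94 g/s.

337.9 g/s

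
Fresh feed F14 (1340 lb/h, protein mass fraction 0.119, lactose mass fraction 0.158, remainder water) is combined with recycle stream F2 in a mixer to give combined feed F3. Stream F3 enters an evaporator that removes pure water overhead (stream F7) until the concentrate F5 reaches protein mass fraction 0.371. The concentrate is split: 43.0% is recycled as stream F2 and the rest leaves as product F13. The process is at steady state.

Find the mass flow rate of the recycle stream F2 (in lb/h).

Overall protein balance (none leaves overhead): protein in fresh feed = protein in product, i.e. 1340×0.119 = (1−0.430)·F5·0.371.
F5 = 159.46/(0.371×0.570) = 754.05 lb/h.
Recycle F2 = 0.430×754.05 = 324.24 lb/h.

324.2 lb/h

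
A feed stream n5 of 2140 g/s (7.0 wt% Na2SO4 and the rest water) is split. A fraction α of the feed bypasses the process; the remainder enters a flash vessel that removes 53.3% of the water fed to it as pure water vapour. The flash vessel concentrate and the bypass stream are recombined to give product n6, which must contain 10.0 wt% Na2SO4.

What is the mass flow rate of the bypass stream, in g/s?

844.8 g/s

All 2140×0.070 = 149.8 g/s of Na2SO4 reaches n6, so n6 = 149.8/0.100 = 1498 g/s and vapour = 642 g/s.
The evaporator receives (1−α)·2140 of feed at 0.930 water and removes 0.533 of that water:
0.533×0.930×(1−α)×2140 = 642
(1−α) = 642/1060.8 = 0.6052;  α = 0.3948.
Bypass flow = 0.3948×2140 = 844.84 g/s.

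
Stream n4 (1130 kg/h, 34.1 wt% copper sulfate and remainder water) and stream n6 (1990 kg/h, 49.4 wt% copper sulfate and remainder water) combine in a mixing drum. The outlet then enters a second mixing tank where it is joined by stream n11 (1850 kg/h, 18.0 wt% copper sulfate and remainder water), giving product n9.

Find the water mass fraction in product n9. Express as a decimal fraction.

Overall, product flow = 4970 kg/h.
water in = 1130×0.659 + 1990×0.506 + 1850×0.820 = 3268.6 kg/h.
water fraction in n9 = 0.658.

0.658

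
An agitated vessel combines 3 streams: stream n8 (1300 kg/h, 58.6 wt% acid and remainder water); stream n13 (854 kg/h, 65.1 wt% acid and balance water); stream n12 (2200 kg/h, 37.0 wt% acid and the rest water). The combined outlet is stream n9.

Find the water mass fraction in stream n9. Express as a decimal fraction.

0.510

Total flow out = 1300 + 854 + 2200 = 4354 kg/h.
water in = 1300×0.414 + 854×0.349 + 2200×0.630 = 2222.2 kg/h.
water mass fraction in n9 = 2222.2/4354 = 0.510.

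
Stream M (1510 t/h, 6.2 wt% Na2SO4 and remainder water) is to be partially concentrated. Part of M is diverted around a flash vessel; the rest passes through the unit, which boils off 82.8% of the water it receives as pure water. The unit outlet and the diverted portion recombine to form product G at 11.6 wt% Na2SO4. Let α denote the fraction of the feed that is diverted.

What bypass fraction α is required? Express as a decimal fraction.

All 1510×0.062 = 93.62 t/h of Na2SO4 reaches G, so G = 93.62/0.116 = 807.07 t/h and vapour = 702.93 t/h.
The evaporator receives (1−α)·1510 of feed at 0.938 water and removes 0.828 of that water:
0.828×0.938×(1−α)×1510 = 702.93
(1−α) = 702.93/1172.8 = 0.5994;  α = 0.4006.

0.401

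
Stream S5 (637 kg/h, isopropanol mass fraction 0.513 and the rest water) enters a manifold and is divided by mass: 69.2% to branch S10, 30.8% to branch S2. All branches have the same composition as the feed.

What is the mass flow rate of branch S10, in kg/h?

440.8 kg/h

Branch S10 flow = 0.692×637 = 440.8 kg/h.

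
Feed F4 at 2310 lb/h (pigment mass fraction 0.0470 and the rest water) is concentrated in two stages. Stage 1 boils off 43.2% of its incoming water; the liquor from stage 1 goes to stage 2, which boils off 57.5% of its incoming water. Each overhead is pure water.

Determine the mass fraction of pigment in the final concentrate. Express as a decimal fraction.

water in feed = 2310×0.953 = 2201.4 lb/h.
After stage 1: water left = (1−0.432)×2201.4 = 1250.4; stream total = 1359 lb/h.
After stage 2: water left = (1−0.575)×1250.4 = 531.43; final concentrate = 640 lb/h.
pigment fraction = 108.57/640 = 0.1696.

0.1696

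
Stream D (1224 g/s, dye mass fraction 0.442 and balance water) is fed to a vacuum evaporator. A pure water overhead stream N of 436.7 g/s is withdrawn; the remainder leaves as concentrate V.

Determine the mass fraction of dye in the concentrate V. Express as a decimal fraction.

0.687

dye is not removed: 1224×0.442 = 541.01 g/s of dye enters V.
Concentrate = 1224 − 436.7 = 787.3 g/s.
Mass fraction = 541.01/787.3 = 0.687.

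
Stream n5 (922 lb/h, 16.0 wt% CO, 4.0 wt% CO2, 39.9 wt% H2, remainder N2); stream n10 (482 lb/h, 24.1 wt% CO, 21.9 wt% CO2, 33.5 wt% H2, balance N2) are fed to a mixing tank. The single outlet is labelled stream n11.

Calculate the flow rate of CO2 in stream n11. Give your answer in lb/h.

CO2 out = CO2 in = 922×0.040 + 482×0.219 = 142.44 lb/h.

142.4 lb/h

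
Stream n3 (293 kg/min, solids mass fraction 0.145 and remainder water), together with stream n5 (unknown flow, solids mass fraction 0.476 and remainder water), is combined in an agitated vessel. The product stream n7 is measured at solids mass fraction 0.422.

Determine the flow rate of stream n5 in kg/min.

Let n5 be the unknown flow. Total out = 293 + n5.
solids balance: 42.485 + 0.476·n5 = 0.422·(293 + n5)
(0.476 − 0.422)·n5 = 0.422×293 − 42.485 = 81.161
n5 = 81.161 / 0.054 = 1503 kg/min

1503 kg/min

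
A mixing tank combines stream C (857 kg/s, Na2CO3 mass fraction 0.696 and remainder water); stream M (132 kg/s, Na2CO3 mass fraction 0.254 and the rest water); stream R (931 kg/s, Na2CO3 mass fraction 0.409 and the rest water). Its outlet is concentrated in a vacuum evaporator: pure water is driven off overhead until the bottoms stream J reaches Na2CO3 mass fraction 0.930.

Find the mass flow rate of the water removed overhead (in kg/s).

Na2CO3 entering = 857×0.696 + 132×0.254 + 931×0.409 = 1010.8 kg/s.
All Na2CO3 reports to J, so J = 1010.8/0.930 = 1086.9 kg/s.
Total feed = 1920 kg/s; overhead = 1920 − 1086.9 = 833.14 kg/s.

833.1 kg/s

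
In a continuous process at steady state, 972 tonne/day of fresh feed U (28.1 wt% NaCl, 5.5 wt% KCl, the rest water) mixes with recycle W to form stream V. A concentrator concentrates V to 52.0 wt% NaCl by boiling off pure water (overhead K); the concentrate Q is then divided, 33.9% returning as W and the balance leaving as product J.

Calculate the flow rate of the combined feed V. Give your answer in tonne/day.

1241 tonne/day

Overall NaCl balance (none leaves overhead): NaCl in fresh feed = NaCl in product, i.e. 972×0.281 = (1−0.339)·Q·0.520.
Q = 273.13/(0.520×0.661) = 794.64 tonne/day.
Recycle W = 0.339×794.64 = 269.38 tonne/day.
Combined feed V = 972 + 269.38 = 1241.4 tonne/day.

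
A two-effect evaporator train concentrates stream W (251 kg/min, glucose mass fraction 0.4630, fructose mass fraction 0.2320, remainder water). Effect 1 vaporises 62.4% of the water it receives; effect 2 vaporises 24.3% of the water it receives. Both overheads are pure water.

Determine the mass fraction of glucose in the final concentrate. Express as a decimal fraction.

0.5922

water in feed = 251×0.305 = 76.555 kg/min.
After stage 1: water left = (1−0.624)×76.555 = 28.785; stream total = 203.23 kg/min.
After stage 2: water left = (1−0.243)×28.785 = 21.79; final concentrate = 196.24 kg/min.
glucose fraction = 116.21/196.24 = 0.5922.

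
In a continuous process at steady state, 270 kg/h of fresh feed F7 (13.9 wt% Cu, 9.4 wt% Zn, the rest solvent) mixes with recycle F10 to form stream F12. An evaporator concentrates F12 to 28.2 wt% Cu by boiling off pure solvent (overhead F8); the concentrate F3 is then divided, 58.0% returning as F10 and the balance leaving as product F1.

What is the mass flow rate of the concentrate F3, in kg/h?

Overall Cu balance (none leaves overhead): Cu in fresh feed = Cu in product, i.e. 270×0.139 = (1−0.580)·F3·0.282.
F3 = 37.53/(0.282×0.420) = 316.87 kg/h.

316.9 kg/h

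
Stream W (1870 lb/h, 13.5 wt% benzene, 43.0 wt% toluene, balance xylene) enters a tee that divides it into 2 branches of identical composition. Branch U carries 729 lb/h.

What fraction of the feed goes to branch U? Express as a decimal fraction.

0.390

Fraction to U = 729/1870 = 0.3898.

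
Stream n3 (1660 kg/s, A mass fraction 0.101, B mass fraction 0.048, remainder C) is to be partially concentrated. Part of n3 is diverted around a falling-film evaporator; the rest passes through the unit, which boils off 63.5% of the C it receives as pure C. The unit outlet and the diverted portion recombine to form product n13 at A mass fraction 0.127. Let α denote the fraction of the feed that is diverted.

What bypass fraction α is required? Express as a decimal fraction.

0.621

All 1660×0.101 = 167.66 kg/s of A reaches n13, so n13 = 167.66/0.127 = 1320.2 kg/s and vapour = 339.84 kg/s.
The evaporator receives (1−α)·1660 of feed at 0.851 C and removes 0.635 of that C:
0.635×0.851×(1−α)×1660 = 339.84
(1−α) = 339.84/897.04 = 0.3788;  α = 0.6212.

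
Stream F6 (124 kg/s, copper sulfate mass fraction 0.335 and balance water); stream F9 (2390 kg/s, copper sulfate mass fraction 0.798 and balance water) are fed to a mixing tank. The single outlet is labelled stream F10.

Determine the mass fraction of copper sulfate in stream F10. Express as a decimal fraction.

Total flow out = 124 + 2390 = 2514 kg/s.
copper sulfate in = 124×0.335 + 2390×0.798 = 1948.8 kg/s.
copper sulfate mass fraction in F10 = 1948.8/2514 = 0.775.

0.775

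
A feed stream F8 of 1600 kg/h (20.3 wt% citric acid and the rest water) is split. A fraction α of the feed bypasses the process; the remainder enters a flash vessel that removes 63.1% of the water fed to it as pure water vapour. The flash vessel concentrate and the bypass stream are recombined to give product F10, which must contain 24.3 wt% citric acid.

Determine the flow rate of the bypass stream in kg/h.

1076 kg/h

All 1600×0.203 = 324.8 kg/h of citric acid reaches F10, so F10 = 324.8/0.243 = 1336.6 kg/h and vapour = 263.37 kg/h.
The evaporator receives (1−α)·1600 of feed at 0.797 water and removes 0.631 of that water:
0.631×0.797×(1−α)×1600 = 263.37
(1−α) = 263.37/804.65 = 0.3273;  α = 0.6727.
Bypass flow = 0.6727×1600 = 1076.3 kg/h.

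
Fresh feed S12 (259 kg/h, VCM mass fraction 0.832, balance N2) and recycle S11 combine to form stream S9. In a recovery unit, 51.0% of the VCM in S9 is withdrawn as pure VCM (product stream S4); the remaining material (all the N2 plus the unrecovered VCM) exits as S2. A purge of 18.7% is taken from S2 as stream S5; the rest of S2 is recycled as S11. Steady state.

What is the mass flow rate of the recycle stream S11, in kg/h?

N2 enters only via S12 and leaves only via the purge: 259×0.168 = 0.187×(N2 in S2), and the recovery unit passes all N2, so N2 in S9 = N2 in S2 = 232.68 kg/h.
VCM in S9: m_A = 259×0.832 + (1−0.187)·(1−0.510)·m_A, so m_A = 215.49/0.6016 = 358.17 kg/h.
S2 = (1−0.510)×358.17 + 232.68 = 408.19 kg/h.
Recycle S11 = (1−0.187)×408.19 = 331.86 kg/h.

331.9 kg/h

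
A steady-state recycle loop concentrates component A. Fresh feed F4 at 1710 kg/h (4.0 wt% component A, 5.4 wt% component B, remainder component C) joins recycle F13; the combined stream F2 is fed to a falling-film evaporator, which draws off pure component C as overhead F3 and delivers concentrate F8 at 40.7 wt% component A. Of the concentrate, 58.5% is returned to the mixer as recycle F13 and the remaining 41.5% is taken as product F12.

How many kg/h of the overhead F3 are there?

Overall component A balance (none leaves overhead): component A in fresh feed = component A in product, i.e. 1710×0.040 = (1−0.585)·F8·0.407.
F8 = 68.4/(0.407×0.415) = 404.96 kg/h.
Recycle F13 = 0.585×404.96 = 236.9 kg/h.
Combined feed F2 = 1710 + 236.9 = 1946.9 kg/h.
Overhead F3 = F2 − F8 = 1946.9 − 404.96 = 1541.9 kg/h.

1542 kg/h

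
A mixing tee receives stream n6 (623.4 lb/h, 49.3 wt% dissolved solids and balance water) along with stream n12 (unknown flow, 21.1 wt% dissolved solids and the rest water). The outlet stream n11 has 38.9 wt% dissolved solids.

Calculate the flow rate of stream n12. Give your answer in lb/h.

364.2 lb/h

Let n12 be the unknown flow. Total out = 623.4 + n12.
dissolved solids balance: 307.34 + 0.211·n12 = 0.389·(623.4 + n12)
(0.211 − 0.389)·n12 = 0.389×623.4 − 307.34 = -64.834
n12 = -64.834 / -0.178 = 364.23 lb/h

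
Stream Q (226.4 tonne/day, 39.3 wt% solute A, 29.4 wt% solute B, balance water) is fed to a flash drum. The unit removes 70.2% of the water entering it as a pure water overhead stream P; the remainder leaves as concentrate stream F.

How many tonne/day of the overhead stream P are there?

49.75 tonne/day

water entering = 226.4×0.313 = 70.863 tonne/day; overhead removed = 0.702×70.863 = 49.746 tonne/day.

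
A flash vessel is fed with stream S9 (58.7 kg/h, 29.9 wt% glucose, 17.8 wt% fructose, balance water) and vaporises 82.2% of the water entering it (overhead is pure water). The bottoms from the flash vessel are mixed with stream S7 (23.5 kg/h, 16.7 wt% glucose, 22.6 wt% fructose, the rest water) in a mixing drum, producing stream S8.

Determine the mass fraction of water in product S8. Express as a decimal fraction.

0.3463

Vapour removed = 0.822×0.523×58.7 = 25.235 kg/h; concentrate = 33.465 kg/h.
water reaching the mixer = 5.4646 (from concentrate) + 23.5×0.607 = 19.729 kg/h.
Product flow = 33.465 + 23.5 = 56.965 kg/h; water fraction = 0.3463.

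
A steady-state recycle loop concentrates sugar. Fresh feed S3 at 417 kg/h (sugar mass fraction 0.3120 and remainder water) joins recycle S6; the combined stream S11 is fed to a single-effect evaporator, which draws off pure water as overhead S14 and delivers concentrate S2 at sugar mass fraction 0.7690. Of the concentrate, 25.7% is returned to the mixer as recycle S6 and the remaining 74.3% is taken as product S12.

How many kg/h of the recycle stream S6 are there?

58.52 kg/h

Overall sugar balance (none leaves overhead): sugar in fresh feed = sugar in product, i.e. 417×0.312 = (1−0.257)·S2·0.769.
S2 = 130.1/(0.769×0.743) = 227.71 kg/h.
Recycle S6 = 0.257×227.71 = 58.521 kg/h.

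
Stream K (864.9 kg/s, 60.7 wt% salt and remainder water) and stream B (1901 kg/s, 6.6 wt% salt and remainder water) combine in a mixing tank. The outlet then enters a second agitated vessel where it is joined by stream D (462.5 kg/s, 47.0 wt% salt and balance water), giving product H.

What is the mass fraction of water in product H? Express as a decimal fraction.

Overall, product flow = 3228.4 kg/s.
water in = 864.9×0.393 + 1901×0.934 + 462.5×0.530 = 2360.6 kg/s.
water fraction in H = 0.731.

0.731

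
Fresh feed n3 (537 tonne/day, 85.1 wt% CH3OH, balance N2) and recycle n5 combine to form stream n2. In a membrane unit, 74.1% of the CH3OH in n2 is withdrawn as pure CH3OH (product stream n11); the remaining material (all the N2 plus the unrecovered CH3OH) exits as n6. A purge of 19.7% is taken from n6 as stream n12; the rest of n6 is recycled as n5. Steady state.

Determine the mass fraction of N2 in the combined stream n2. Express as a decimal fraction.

0.4131

N2 enters only via n3 and leaves only via the purge: 537×0.149 = 0.197×(N2 in n6), and the membrane unit passes all N2, so N2 in n2 = N2 in n6 = 406.16 tonne/day.
CH3OH in n2: m_A = 537×0.851 + (1−0.197)·(1−0.741)·m_A, so m_A = 456.99/0.7920 = 576.99 tonne/day.
n2 = 576.99 + 406.16 = 983.14 tonne/day.
N2 fraction in n2 = 406.16/983.14 = 0.4131.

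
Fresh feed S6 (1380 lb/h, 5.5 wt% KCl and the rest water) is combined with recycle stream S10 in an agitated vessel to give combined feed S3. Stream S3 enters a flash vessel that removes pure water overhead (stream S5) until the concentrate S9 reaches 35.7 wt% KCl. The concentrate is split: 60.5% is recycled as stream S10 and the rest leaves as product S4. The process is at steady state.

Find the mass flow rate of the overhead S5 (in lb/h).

1167 lb/h

Overall KCl balance (none leaves overhead): KCl in fresh feed = KCl in product, i.e. 1380×0.055 = (1−0.605)·S9·0.357.
S9 = 75.9/(0.357×0.395) = 538.24 lb/h.
Recycle S10 = 0.605×538.24 = 325.64 lb/h.
Combined feed S3 = 1380 + 325.64 = 1705.6 lb/h.
Overhead S5 = S3 − S9 = 1705.6 − 538.24 = 1167.4 lb/h.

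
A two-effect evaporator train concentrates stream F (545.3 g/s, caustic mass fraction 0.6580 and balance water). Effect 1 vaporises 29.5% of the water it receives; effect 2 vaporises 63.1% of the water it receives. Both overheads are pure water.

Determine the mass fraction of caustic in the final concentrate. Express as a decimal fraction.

water in feed = 545.3×0.342 = 186.49 g/s.
After stage 1: water left = (1−0.295)×186.49 = 131.48; stream total = 490.28 g/s.
After stage 2: water left = (1−0.631)×131.48 = 48.515; final concentrate = 407.32 g/s.
caustic fraction = 358.81/407.32 = 0.8809.

0.8809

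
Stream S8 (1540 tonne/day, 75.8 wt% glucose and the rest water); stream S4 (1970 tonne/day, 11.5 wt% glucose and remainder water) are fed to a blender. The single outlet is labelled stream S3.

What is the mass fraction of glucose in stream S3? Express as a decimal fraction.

0.397

Total flow out = 1540 + 1970 = 3510 tonne/day.
glucose in = 1540×0.758 + 1970×0.115 = 1393.9 tonne/day.
glucose mass fraction in S3 = 1393.9/3510 = 0.397.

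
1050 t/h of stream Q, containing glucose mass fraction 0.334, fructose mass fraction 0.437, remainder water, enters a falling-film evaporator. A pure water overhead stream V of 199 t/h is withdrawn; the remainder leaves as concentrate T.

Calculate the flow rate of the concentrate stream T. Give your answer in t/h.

Concentrate = 1050 − 199 = 851 t/h.

851 t/h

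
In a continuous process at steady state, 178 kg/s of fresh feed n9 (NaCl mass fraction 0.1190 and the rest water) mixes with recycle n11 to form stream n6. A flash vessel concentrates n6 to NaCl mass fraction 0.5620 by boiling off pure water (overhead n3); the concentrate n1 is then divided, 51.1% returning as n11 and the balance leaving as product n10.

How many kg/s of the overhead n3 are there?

Overall NaCl balance (none leaves overhead): NaCl in fresh feed = NaCl in product, i.e. 178×0.119 = (1−0.511)·n1·0.562.
n1 = 21.182/(0.562×0.489) = 77.076 kg/s.
Recycle n11 = 0.511×77.076 = 39.386 kg/s.
Combined feed n6 = 178 + 39.386 = 217.39 kg/s.
Overhead n3 = n6 − n1 = 217.39 − 77.076 = 140.31 kg/s.

140.3 kg/s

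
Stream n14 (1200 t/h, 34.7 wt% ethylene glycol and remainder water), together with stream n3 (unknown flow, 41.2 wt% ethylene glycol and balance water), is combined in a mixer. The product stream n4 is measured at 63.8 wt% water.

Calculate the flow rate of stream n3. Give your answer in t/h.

360 t/h

Let n3 be the unknown flow. Total out = 1200 + n3.
water balance: 783.6 + 0.588·n3 = 0.638·(1200 + n3)
(0.588 − 0.638)·n3 = 0.638×1200 − 783.6 = -18
n3 = -18 / -0.050 = 360 t/h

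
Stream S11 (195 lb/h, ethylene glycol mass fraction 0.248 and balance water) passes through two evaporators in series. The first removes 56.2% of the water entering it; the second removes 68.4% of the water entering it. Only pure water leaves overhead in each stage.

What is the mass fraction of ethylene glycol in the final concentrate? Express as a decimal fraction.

0.704

water in feed = 195×0.752 = 146.64 lb/h.
After stage 1: water left = (1−0.562)×146.64 = 64.228; stream total = 112.59 lb/h.
After stage 2: water left = (1−0.684)×64.228 = 20.296; final concentrate = 68.656 lb/h.
ethylene glycol fraction = 48.36/68.656 = 0.704.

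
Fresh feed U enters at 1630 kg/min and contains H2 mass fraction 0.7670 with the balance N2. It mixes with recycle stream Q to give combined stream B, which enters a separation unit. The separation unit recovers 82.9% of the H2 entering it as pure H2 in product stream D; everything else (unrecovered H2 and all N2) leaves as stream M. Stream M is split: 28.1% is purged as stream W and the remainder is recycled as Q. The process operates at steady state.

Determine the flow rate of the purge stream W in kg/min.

448.3 kg/min

N2 enters only via U and leaves only via the purge: 1630×0.233 = 0.281×(N2 in M), and the separation unit passes all N2, so N2 in B = N2 in M = 1351.6 kg/min.
H2 in B: m_A = 1630×0.767 + (1−0.281)·(1−0.829)·m_A, so m_A = 1250.2/0.8771 = 1425.5 kg/min.
M = (1−0.829)×1425.5 + 1351.6 = 1595.3 kg/min.
Purge W = 0.281×1595.3 = 448.29 kg/min.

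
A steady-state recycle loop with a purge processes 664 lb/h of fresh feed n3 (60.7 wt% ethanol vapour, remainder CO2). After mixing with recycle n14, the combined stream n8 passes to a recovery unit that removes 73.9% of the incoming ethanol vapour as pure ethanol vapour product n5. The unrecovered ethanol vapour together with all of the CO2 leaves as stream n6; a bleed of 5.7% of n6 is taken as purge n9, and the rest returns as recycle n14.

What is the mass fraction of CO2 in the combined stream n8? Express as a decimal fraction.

0.895

CO2 enters only via n3 and leaves only via the purge: 664×0.393 = 0.057×(CO2 in n6), and the recovery unit passes all CO2, so CO2 in n8 = CO2 in n6 = 4578.1 lb/h.
ethanol vapour in n8: m_A = 664×0.607 + (1−0.057)·(1−0.739)·m_A, so m_A = 403.05/0.7539 = 534.63 lb/h.
n8 = 534.63 + 4578.1 = 5112.7 lb/h.
CO2 fraction in n8 = 4578.1/5112.7 = 0.895.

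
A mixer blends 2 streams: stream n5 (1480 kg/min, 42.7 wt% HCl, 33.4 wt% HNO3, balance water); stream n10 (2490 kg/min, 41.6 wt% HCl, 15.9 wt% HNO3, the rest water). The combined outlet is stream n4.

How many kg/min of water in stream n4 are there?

water out = water in = 1480×0.239 + 2490×0.425 = 1412 kg/min.

1412 kg/min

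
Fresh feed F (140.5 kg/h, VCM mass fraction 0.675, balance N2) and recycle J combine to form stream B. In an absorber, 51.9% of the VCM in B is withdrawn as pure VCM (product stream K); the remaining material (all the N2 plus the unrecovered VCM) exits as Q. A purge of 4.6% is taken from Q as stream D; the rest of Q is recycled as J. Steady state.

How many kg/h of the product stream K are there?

90.96 kg/h

VCM in B: m_A = 140.5×0.675 + (1−0.046)·(1−0.519)·m_A, so m_A = 94.838/0.5411 = 175.26 kg/h.
Product K = 0.519×175.26 = 90.96 kg/h.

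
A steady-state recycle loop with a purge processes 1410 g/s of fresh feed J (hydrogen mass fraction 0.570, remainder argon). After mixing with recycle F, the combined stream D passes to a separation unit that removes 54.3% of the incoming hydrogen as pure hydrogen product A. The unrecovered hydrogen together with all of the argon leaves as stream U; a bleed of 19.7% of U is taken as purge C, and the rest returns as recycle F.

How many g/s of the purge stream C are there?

argon enters only via J and leaves only via the purge: 1410×0.430 = 0.197×(argon in U), and the separation unit passes all argon, so argon in D = argon in U = 3077.7 g/s.
hydrogen in D: m_A = 1410×0.570 + (1−0.197)·(1−0.543)·m_A, so m_A = 803.7/0.6330 = 1269.6 g/s.
U = (1−0.543)×1269.6 + 3077.7 = 3657.9 g/s.
Purge C = 0.197×3657.9 = 720.6 g/s.

720.6 g/s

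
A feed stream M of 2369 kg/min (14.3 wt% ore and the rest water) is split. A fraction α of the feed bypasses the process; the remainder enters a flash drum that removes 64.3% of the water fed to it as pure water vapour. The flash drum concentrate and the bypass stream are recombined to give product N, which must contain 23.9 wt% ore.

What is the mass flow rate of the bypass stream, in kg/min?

All 2369×0.143 = 338.77 kg/min of ore reaches N, so N = 338.77/0.239 = 1417.4 kg/min and vapour = 951.56 kg/min.
The evaporator receives (1−α)·2369 of feed at 0.857 water and removes 0.643 of that water:
0.643×0.857×(1−α)×2369 = 951.56
(1−α) = 951.56/1305.4 = 0.7289;  α = 0.2711.
Bypass flow = 0.2711×2369 = 642.18 kg/min.

642.2 kg/min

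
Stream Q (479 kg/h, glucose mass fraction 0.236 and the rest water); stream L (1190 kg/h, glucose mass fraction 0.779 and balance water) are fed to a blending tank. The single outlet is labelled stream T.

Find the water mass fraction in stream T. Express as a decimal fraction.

0.377

Total flow out = 479 + 1190 = 1669 kg/h.
water in = 479×0.764 + 1190×0.221 = 628.95 kg/h.
water mass fraction in T = 628.95/1669 = 0.377.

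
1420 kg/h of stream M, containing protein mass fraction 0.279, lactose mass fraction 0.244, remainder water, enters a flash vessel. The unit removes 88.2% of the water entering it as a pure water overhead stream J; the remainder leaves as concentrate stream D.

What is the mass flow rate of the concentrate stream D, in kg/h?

water entering = 1420×0.477 = 677.34 kg/h; overhead removed = 0.882×677.34 = 597.41 kg/h.
Concentrate = 1420 − 597.41 = 822.59 kg/h.

822.6 kg/h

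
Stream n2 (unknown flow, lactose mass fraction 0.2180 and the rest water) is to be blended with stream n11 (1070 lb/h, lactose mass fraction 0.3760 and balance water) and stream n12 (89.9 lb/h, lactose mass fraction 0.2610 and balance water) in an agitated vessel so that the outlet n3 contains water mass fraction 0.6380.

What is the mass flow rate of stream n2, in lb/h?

Let n2 be the unknown flow. Total out = 1159.9 + n2.
water balance: 734.12 + 0.782·n2 = 0.638·(1159.9 + n2)
(0.782 − 0.638)·n2 = 0.638×1159.9 − 734.12 = 5.9001
n2 = 5.9001 / 0.144 = 40.973 lb/h

40.97 lb/h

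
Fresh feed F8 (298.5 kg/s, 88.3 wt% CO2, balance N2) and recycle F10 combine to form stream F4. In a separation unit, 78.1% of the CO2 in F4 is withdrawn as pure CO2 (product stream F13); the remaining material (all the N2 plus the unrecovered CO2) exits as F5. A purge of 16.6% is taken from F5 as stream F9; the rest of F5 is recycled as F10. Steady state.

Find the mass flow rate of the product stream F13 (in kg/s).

251.9 kg/s

CO2 in F4: m_A = 298.5×0.883 + (1−0.166)·(1−0.781)·m_A, so m_A = 263.58/0.8174 = 322.47 kg/s.
Product F13 = 0.781×322.47 = 251.85 kg/s.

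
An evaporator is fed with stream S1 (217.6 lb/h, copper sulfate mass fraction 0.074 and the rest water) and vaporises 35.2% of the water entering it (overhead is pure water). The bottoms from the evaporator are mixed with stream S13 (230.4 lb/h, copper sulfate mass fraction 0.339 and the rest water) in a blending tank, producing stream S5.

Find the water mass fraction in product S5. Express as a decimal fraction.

0.750

Vapour removed = 0.352×0.926×217.6 = 70.927 lb/h; concentrate = 146.67 lb/h.
water reaching the mixer = 130.57 (from concentrate) + 230.4×0.661 = 282.86 lb/h.
Product flow = 146.67 + 230.4 = 377.07 lb/h; water fraction = 0.750.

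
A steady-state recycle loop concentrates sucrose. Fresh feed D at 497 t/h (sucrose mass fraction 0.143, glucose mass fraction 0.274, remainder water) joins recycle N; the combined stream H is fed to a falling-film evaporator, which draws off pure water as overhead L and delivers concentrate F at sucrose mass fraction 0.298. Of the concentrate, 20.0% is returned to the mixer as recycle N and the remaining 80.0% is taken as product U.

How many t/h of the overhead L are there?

258.5 t/h

Overall sucrose balance (none leaves overhead): sucrose in fresh feed = sucrose in product, i.e. 497×0.143 = (1−0.200)·F·0.298.
F = 71.071/(0.298×0.800) = 298.12 t/h.
Recycle N = 0.200×298.12 = 59.623 t/h.
Combined feed H = 497 + 59.623 = 556.62 t/h.
Overhead L = H − F = 556.62 − 298.12 = 258.51 t/h.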